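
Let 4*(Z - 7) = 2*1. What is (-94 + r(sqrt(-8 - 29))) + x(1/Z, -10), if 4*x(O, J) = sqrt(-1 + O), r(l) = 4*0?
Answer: -94 + I*sqrt(195)/60 ≈ -94.0 + 0.23274*I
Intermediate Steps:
Z = 15/2 (Z = 7 + (2*1)/4 = 7 + (1/4)*2 = 7 + 1/2 = 15/2 ≈ 7.5000)
r(l) = 0
x(O, J) = sqrt(-1 + O)/4
(-94 + r(sqrt(-8 - 29))) + x(1/Z, -10) = (-94 + 0) + sqrt(-1 + 1/(15/2))/4 = -94 + sqrt(-1 + 2/15)/4 = -94 + sqrt(-13/15)/4 = -94 + (I*sqrt(195)/15)/4 = -94 + I*sqrt(195)/60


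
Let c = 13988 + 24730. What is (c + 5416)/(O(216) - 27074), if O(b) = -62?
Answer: -22067/13568 ≈ -1.6264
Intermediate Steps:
c = 38718
(c + 5416)/(O(216) - 27074) = (38718 + 5416)/(-62 - 27074) = 44134/(-27136) = 44134*(-1/27136) = -22067/13568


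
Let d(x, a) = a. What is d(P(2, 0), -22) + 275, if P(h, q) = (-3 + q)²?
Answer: 253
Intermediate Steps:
d(P(2, 0), -22) + 275 = -22 + 275 = 253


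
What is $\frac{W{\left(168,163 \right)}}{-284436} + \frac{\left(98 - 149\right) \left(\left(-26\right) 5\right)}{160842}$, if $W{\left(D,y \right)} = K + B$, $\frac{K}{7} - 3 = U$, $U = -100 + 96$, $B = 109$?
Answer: $\frac{51927911}{1270812642} \approx 0.040862$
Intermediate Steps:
$U = -4$
$K = -7$ ($K = 21 + 7 \left(-4\right) = 21 - 28 = -7$)
$W{\left(D,y \right)} = 102$ ($W{\left(D,y \right)} = -7 + 109 = 102$)
$\frac{W{\left(168,163 \right)}}{-284436} + \frac{\left(98 - 149\right) \left(\left(-26\right) 5\right)}{160842} = \frac{102}{-284436} + \frac{\left(98 - 149\right) \left(\left(-26\right) 5\right)}{160842} = 102 \left(- \frac{1}{284436}\right) + \left(-51\right) \left(-130\right) \frac{1}{160842} = - \frac{17}{47406} + 6630 \cdot \frac{1}{160842} = - \frac{17}{47406} + \frac{1105}{26807} = \frac{51927911}{1270812642}$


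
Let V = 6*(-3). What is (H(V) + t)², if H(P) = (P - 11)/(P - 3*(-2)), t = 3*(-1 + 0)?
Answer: 49/144 ≈ 0.34028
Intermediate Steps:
V = -18
t = -3 (t = 3*(-1) = -3)
H(P) = (-11 + P)/(6 + P) (H(P) = (-11 + P)/(P + 6) = (-11 + P)/(6 + P))
(H(V) + t)² = ((-11 - 18)/(6 - 18) - 3)² = (-29/(-12) - 3)² = (-1/12*(-29) - 3)² = (29/12 - 3)² = (-7/12)² = 49/144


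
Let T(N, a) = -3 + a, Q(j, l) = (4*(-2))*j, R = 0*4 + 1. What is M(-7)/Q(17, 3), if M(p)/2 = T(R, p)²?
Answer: -25/17 ≈ -1.4706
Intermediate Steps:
R = 1 (R = 0 + 1 = 1)
Q(j, l) = -8*j
M(p) = 2*(-3 + p)²
M(-7)/Q(17, 3) = (2*(-3 - 7)²)/((-8*17)) = (2*(-10)²)/(-136) = (2*100)*(-1/136) = 200*(-1/136) = -25/17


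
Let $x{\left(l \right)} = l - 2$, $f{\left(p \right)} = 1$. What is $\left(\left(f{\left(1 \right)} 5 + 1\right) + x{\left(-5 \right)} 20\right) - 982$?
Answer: $-1116$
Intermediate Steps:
$x{\left(l \right)} = -2 + l$ ($x{\left(l \right)} = l - 2 = -2 + l$)
$\left(\left(f{\left(1 \right)} 5 + 1\right) + x{\left(-5 \right)} 20\right) - 982 = \left(\left(1 \cdot 5 + 1\right) + \left(-2 - 5\right) 20\right) - 982 = \left(\left(5 + 1\right) - 140\right) - 982 = \left(6 - 140\right) - 982 = -134 - 982 = -1116$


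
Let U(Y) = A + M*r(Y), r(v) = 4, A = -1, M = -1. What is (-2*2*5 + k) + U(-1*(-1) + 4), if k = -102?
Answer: -127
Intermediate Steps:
U(Y) = -5 (U(Y) = -1 - 1*4 = -1 - 4 = -5)
(-2*2*5 + k) + U(-1*(-1) + 4) = (-2*2*5 - 102) - 5 = (-4*5 - 102) - 5 = (-20 - 102) - 5 = -122 - 5 = -127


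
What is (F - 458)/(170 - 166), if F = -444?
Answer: -451/2 ≈ -225.50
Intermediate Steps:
(F - 458)/(170 - 166) = (-444 - 458)/(170 - 166) = -902/4 = -902*¼ = -451/2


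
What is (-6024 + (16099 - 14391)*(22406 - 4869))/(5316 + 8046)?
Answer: 14973586/6681 ≈ 2241.2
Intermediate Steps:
(-6024 + (16099 - 14391)*(22406 - 4869))/(5316 + 8046) = (-6024 + 1708*17537)/13362 = (-6024 + 29953196)*(1/13362) = 29947172*(1/13362) = 14973586/6681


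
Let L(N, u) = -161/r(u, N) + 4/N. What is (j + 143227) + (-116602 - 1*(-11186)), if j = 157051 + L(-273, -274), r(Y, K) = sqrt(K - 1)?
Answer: 53197322/273 + 161*I*sqrt(274)/274 ≈ 1.9486e+5 + 9.7264*I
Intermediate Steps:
r(Y, K) = sqrt(-1 + K)
L(N, u) = -161/sqrt(-1 + N) + 4/N
j = 42874919/273 + 161*I*sqrt(274)/274 (j = 157051 + (-161/sqrt(-1 - 273) + 4/(-273)) = 157051 + (-(-161)*I*sqrt(274)/274 + 4*(-1/273)) = 157051 + (-(-161)*I*sqrt(274)/274 - 4/273) = 157051 + (161*I*sqrt(274)/274 - 4/273) = 157051 + (-4/273 + 161*I*sqrt(274)/274) = 42874919/273 + 161*I*sqrt(274)/274 ≈ 1.5705e+5 + 9.7264*I)
(j + 143227) + (-116602 - 1*(-11186)) = ((42874919/273 + 161*I*sqrt(274)/274) + 143227) + (-116602 - 1*(-11186)) = (81975890/273 + 161*I*sqrt(274)/274) + (-116602 + 11186) = (81975890/273 + 161*I*sqrt(274)/274) - 105416 = 53197322/273 + 161*I*sqrt(274)/274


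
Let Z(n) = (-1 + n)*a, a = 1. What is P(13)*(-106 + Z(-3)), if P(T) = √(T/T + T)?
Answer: -110*√14 ≈ -411.58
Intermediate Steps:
P(T) = √(1 + T)
Z(n) = -1 + n (Z(n) = (-1 + n)*1 = -1 + n)
P(13)*(-106 + Z(-3)) = √(1 + 13)*(-106 + (-1 - 3)) = √14*(-106 - 4) = √14*(-110) = -110*√14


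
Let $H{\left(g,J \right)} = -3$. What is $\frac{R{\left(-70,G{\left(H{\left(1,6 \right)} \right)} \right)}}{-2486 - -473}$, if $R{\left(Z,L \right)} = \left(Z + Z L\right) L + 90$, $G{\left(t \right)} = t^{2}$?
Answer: $\frac{2070}{671} \approx 3.0849$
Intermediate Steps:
$R{\left(Z,L \right)} = 90 + L \left(Z + L Z\right)$ ($R{\left(Z,L \right)} = \left(Z + L Z\right) L + 90 = L \left(Z + L Z\right) + 90 = 90 + L \left(Z + L Z\right)$)
$\frac{R{\left(-70,G{\left(H{\left(1,6 \right)} \right)} \right)}}{-2486 - -473} = \frac{90 + \left(-3\right)^{2} \left(-70\right) - 70 \left(\left(-3\right)^{2}\right)^{2}}{-2486 - -473} = \frac{90 + 9 \left(-70\right) - 70 \cdot 9^{2}}{-2486 + 473} = \frac{90 - 630 - 5670}{-2013} = \left(90 - 630 - 5670\right) \left(- \frac{1}{2013}\right) = \left(-6210\right) \left(- \frac{1}{2013}\right) = \frac{2070}{671}$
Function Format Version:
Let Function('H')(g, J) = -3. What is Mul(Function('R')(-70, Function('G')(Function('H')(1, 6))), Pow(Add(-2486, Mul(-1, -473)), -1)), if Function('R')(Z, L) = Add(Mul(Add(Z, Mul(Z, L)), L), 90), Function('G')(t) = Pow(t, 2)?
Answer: Rational(2070, 671) ≈ 3.0849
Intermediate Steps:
Function('R')(Z, L) = Add(90, Mul(L, Add(Z, Mul(L, Z)))) (Function('R')(Z, L) = Add(Mul(Add(Z, Mul(L, Z)), L), 90) = Add(Mul(L, Add(Z, Mul(L, Z))), 90) = Add(90, Mul(L, Add(Z, Mul(L, Z)))))
Mul(Function('R')(-70, Function('G')(Function('H')(1, 6))), Pow(Add(-2486, Mul(-1, -473)), -1)) = Mul(Add(90, Mul(Pow(-3, 2), -70), Mul(-70, Pow(Pow(-3, 2), 2))), Pow(Add(-2486, Mul(-1, -473)), -1)) = Mul(Add(90, Mul(9, -70), Mul(-70, Pow(9, 2))), Pow(Add(-2486, 473), -1)) = Mul(Add(90, -630, Mul(-70, 81)), Pow(-2013, -1)) = Mul(Add(90, -630, -5670), Rational(-1, 2013)) = Mul(-6210, Rational(-1, 2013)) = Rational(2070, 671)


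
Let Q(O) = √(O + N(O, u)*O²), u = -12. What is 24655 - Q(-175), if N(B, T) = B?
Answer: 24655 - 5*I*√214382 ≈ 24655.0 - 2315.1*I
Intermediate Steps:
Q(O) = √(O + O³) (Q(O) = √(O + O*O²) = √(O + O³))
24655 - Q(-175) = 24655 - √(-175 + (-175)³) = 24655 - √(-175 - 5359375) = 24655 - √(-5359550) = 24655 - 5*I*√214382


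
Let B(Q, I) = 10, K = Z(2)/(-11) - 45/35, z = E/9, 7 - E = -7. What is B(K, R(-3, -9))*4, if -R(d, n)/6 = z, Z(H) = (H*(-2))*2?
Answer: 40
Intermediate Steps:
E = 14 (E = 7 - 1*(-7) = 7 + 7 = 14)
Z(H) = -4*H (Z(H) = -2*H*2 = -4*H)
z = 14/9 ≈ 1.5556
R(d, n) = -28/3 (R(d, n) = -6*14/9 = -28/3)
K = -43/77 (K = -4*2/(-11) - 45/35 = -8*(-1/11) - 45*1/35 = 8/11 - 9/7 = -43/77 ≈ -0.55844)
B(K, R(-3, -9))*4 = 10*4 = 40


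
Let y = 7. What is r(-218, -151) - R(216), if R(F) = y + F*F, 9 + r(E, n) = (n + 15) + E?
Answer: -47026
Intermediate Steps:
r(E, n) = 6 + E + n (r(E, n) = -9 + ((n + 15) + E) = -9 + ((15 + n) + E) = -9 + (15 + E + n) = 6 + E + n)
R(F) = 7 + F**2 (R(F) = 7 + F*F = 7 + F**2)
r(-218, -151) - R(216) = (6 - 218 - 151) - (7 + 216**2) = -363 - (7 + 46656) = -363 - 1*46663 = -363 - 46663 = -47026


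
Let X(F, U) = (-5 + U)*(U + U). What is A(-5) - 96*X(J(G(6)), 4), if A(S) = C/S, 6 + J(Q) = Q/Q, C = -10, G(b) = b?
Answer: 770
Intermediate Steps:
J(Q) = -5 (J(Q) = -6 + Q/Q = -6 + 1 = -5)
X(F, U) = 2*U*(-5 + U) (X(F, U) = (-5 + U)*(2*U) = 2*U*(-5 + U))
A(S) = -10/S
A(-5) - 96*X(J(G(6)), 4) = -10/(-5) - 192*4*(-5 + 4) = -10*(-⅕) - 192*4*(-1) = 2 - 96*(-8) = 2 + 768 = 770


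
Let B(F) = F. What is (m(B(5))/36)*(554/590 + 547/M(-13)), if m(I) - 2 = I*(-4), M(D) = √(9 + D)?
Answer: -277/590 + 547*I/4 ≈ -0.46949 + 136.75*I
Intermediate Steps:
m(I) = 2 - 4*I (m(I) = 2 + I*(-4) = 2 - 4*I)
(m(B(5))/36)*(554/590 + 547/M(-13)) = ((2 - 4*5)/36)*(554/590 + 547/(√(9 - 13))) = ((2 - 20)*(1/36))*(554*(1/590) + 547/(√(-4))) = (-18*1/36)*(277/295 + 547/((2*I))) = -(277/295 + 547*(-I/2))/2 = -(277/295 - 547*I/2)/2 = -277/590 + 547*I/4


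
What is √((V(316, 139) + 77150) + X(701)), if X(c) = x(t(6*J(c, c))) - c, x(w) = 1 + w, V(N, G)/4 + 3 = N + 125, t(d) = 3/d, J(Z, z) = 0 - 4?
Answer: √1251230/4 ≈ 279.65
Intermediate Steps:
J(Z, z) = -4
V(N, G) = 488 + 4*N (V(N, G) = -12 + 4*(N + 125) = -12 + 4*(125 + N) = -12 + (500 + 4*N) = 488 + 4*N)
X(c) = 7/8 - c (X(c) = (1 + 3/((6*(-4)))) - c = (1 + 3/(-24)) - c = (1 + 3*(-1/24)) - c = (1 - ⅛) - c = 7/8 - c)
√((V(316, 139) + 77150) + X(701)) = √(((488 + 4*316) + 77150) + (7/8 - 1*701)) = √(((488 + 1264) + 77150) + (7/8 - 701)) = √((1752 + 77150) - 5601/8) = √(78902 - 5601/8) = √(625615/8) = √1251230/4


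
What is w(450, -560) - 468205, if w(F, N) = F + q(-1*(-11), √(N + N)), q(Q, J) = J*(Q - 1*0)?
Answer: -467755 + 44*I*√70 ≈ -4.6776e+5 + 368.13*I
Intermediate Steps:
q(Q, J) = J*Q (q(Q, J) = J*(Q + 0) = J*Q)
w(F, N) = F + 11*√2*√N (w(F, N) = F + √(N + N)*(-1*(-11)) = F + √(2*N)*11 = F + (√2*√N)*11 = F + 11*√2*√N)
w(450, -560) - 468205 = (450 + 11*√2*√(-560)) - 468205 = (450 + 11*√2*(4*I*√35)) - 468205 = (450 + 44*I*√70) - 468205 = -467755 + 44*I*√70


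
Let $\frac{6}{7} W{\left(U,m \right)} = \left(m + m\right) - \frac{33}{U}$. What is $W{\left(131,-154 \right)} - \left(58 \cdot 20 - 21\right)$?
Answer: $- \frac{1177921}{786} \approx -1498.6$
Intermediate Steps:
$W{\left(U,m \right)} = - \frac{77}{2 U} + \frac{7 m}{3}$ ($W{\left(U,m \right)} = \frac{7 \left(\left(m + m\right) - \frac{33}{U}\right)}{6} = \frac{7 \left(2 m - \frac{33}{U}\right)}{6} = \frac{7 \left(- \frac{33}{U} + 2 m\right)}{6} = - \frac{77}{2 U} + \frac{7 m}{3}$)
$W{\left(131,-154 \right)} - \left(58 \cdot 20 - 21\right) = \frac{7 \left(-33 + 2 \cdot 131 \left(-154\right)\right)}{6 \cdot 131} - \left(58 \cdot 20 - 21\right) = \frac{7}{6} \cdot \frac{1}{131} \left(-33 - 40348\right) - \left(1160 - 21\right) = \frac{7}{6} \cdot \frac{1}{131} \left(-40381\right) - 1139 = - \frac{282667}{786} - 1139 = - \frac{1177921}{786}$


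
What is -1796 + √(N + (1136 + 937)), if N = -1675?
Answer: -1796 + √398 ≈ -1776.1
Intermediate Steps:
-1796 + √(N + (1136 + 937)) = -1796 + √(-1675 + (1136 + 937)) = -1796 + √(-1675 + 2073) = -1796 + √398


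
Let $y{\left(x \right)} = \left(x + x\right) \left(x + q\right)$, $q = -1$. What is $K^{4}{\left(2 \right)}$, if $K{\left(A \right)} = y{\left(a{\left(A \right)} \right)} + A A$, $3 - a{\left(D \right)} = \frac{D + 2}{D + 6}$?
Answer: $\frac{279841}{16} \approx 17490.0$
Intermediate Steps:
$a{\left(D \right)} = 3 - \frac{2 + D}{6 + D}$ ($a{\left(D \right)} = 3 - \frac{D + 2}{D + 6} = 3 - \frac{2 + D}{6 + D}$)
$y{\left(x \right)} = 2 x \left(-1 + x\right)$ ($y{\left(x \right)} = \left(x + x\right) \left(x - 1\right) = 2 x \left(-1 + x\right)$)
$K{\left(A \right)} = A^{2} + \frac{4 \left(-1 + \frac{2 \left(8 + A\right)}{6 + A}\right) \left(8 + A\right)}{6 + A}$ ($K{\left(A \right)} = 2 \frac{2 \left(8 + A\right)}{6 + A} \left(-1 + \frac{2 \left(8 + A\right)}{6 + A}\right) + A A = \frac{4 \left(-1 + \frac{2 \left(8 + A\right)}{6 + A}\right) \left(8 + A\right)}{6 + A} + A^{2} = A^{2} + \frac{4 \left(-1 + \frac{2 \left(8 + A\right)}{6 + A}\right) \left(8 + A\right)}{6 + A}$)
$K^{4}{\left(2 \right)} = \left(\frac{2^{2} \left(6 + 2\right)^{2} + 4 \left(8 + 2\right) \left(10 + 2\right)}{\left(6 + 2\right)^{2}}\right)^{4} = \left(\frac{4 \cdot 8^{2} + 4 \cdot 10 \cdot 12}{64}\right)^{4} = \left(\frac{4 \cdot 64 + 480}{64}\right)^{4} = \left(\frac{256 + 480}{64}\right)^{4} = \left(\frac{1}{64} \cdot 736\right)^{4} = \left(\frac{23}{2}\right)^{4} = \frac{279841}{16}$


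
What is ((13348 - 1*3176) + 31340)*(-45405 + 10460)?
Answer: -1450636840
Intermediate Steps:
((13348 - 1*3176) + 31340)*(-45405 + 10460) = ((13348 - 3176) + 31340)*(-34945) = (10172 + 31340)*(-34945) = 41512*(-34945) = -1450636840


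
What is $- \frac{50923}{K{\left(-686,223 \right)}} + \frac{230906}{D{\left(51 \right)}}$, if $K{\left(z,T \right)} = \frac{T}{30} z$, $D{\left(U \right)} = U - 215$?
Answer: $- \frac{8768249227}{6272098} \approx -1398.0$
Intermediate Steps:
$D{\left(U \right)} = -215 + U$ ($D{\left(U \right)} = U - 215 = -215 + U$)
$K{\left(z,T \right)} = \frac{T z}{30}$ ($K{\left(z,T \right)} = T \frac{1}{30} z = \frac{T}{30} z = \frac{T z}{30}$)
$- \frac{50923}{K{\left(-686,223 \right)}} + \frac{230906}{D{\left(51 \right)}} = - \frac{50923}{\frac{1}{30} \cdot 223 \left(-686\right)} + \frac{230906}{-215 + 51} = - \frac{50923}{- \frac{76489}{15}} + \frac{230906}{-164} = \left(-50923\right) \left(- \frac{15}{76489}\right) + 230906 \left(- \frac{1}{164}\right) = \frac{763845}{76489} - \frac{115453}{82} = - \frac{8768249227}{6272098}$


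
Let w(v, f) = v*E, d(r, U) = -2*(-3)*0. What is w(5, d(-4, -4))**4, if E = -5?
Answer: 390625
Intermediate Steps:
d(r, U) = 0 (d(r, U) = 6*0 = 0)
w(v, f) = -5*v (w(v, f) = v*(-5) = -5*v)
w(5, d(-4, -4))**4 = (-5*5)**4 = (-25)**4 = 390625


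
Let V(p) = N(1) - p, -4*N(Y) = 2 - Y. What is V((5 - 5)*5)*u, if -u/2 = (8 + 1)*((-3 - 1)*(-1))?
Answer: 18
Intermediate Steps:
N(Y) = -½ + Y/4 (N(Y) = -(2 - Y)/4 = -½ + Y/4)
V(p) = -¼ - p (V(p) = (-½ + (¼)*1) - p = (-½ + ¼) - p = -¼ - p)
u = -72 (u = -2*(8 + 1)*(-3 - 1)*(-1) = -18*(-4*(-1)) = -18*4 = -2*36 = -72)
V((5 - 5)*5)*u = (-¼ - (5 - 5)*5)*(-72) = (-¼ - 0*5)*(-72) = (-¼ - 1*0)*(-72) = (-¼ + 0)*(-72) = -¼*(-72) = 18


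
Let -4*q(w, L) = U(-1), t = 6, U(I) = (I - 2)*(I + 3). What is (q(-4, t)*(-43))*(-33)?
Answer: 4257/2 ≈ 2128.5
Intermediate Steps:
U(I) = (-2 + I)*(3 + I)
q(w, L) = 3/2 (q(w, L) = -(-6 - 1 + (-1)²)/4 = -(-6 - 1 + 1)/4 = -¼*(-6) = 3/2)
(q(-4, t)*(-43))*(-33) = ((3/2)*(-43))*(-33) = -129/2*(-33) = 4257/2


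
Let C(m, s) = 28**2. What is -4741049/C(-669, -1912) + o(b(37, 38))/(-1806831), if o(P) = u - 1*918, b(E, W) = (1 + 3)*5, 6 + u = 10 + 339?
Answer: -8566273854919/1416555504 ≈ -6047.3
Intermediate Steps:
u = 343 (u = -6 + (10 + 339) = -6 + 349 = 343)
C(m, s) = 784
b(E, W) = 20 (b(E, W) = 4*5 = 20)
o(P) = -575 (o(P) = 343 - 1*918 = 343 - 918 = -575)
-4741049/C(-669, -1912) + o(b(37, 38))/(-1806831) = -4741049/784 - 575/(-1806831) = -4741049*1/784 - 575*(-1/1806831) = -4741049/784 + 575/1806831 = -8566273854919/1416555504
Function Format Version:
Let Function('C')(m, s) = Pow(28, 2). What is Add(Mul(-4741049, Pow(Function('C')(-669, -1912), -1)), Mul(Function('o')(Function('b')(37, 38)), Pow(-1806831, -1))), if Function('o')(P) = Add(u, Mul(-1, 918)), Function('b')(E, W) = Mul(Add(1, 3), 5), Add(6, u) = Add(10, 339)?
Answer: Rational(-8566273854919, 1416555504) ≈ -6047.3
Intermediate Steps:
u = 343 (u = Add(-6, Add(10, 339)) = Add(-6, 349) = 343)
Function('C')(m, s) = 784
Function('b')(E, W) = 20 (Function('b')(E, W) = Mul(4, 5) = 20)
Function('o')(P) = -575 (Function('o')(P) = Add(343, Mul(-1, 918)) = Add(343, -918) = -575)
Add(Mul(-4741049, Pow(Function('C')(-669, -1912), -1)), Mul(Function('o')(Function('b')(37, 38)), Pow(-1806831, -1))) = Add(Mul(-4741049, Pow(784, -1)), Mul(-575, Pow(-1806831, -1))) = Add(Mul(-4741049, Rational(1, 784)), Mul(-575, Rational(-1, 1806831))) = Add(Rational(-4741049, 784), Rational(575, 1806831)) = Rational(-8566273854919, 1416555504)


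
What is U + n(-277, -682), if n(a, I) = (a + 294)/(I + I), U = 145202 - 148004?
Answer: -3821945/1364 ≈ -2802.0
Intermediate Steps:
U = -2802
n(a, I) = (294 + a)/(2*I) (n(a, I) = (294 + a)/((2*I)) = (294 + a)*(1/(2*I)) = (294 + a)/(2*I))
U + n(-277, -682) = -2802 + (½)*(294 - 277)/(-682) = -2802 + (½)*(-1/682)*17 = -2802 - 17/1364 = -3821945/1364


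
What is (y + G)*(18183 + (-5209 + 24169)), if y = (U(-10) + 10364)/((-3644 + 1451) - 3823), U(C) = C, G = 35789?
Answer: 3998374678305/3008 ≈ 1.3292e+9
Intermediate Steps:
y = -5177/3008 (y = (-10 + 10364)/((-3644 + 1451) - 3823) = 10354/(-2193 - 3823) = 10354/(-6016) = 10354*(-1/6016) = -5177/3008 ≈ -1.7211)
(y + G)*(18183 + (-5209 + 24169)) = (-5177/3008 + 35789)*(18183 + (-5209 + 24169)) = 107648135*(18183 + 18960)/3008 = (107648135/3008)*37143 = 3998374678305/3008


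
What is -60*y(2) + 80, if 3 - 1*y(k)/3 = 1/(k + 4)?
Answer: -430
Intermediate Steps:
y(k) = 9 - 3/(4 + k) (y(k) = 9 - 3/(k + 4) = 9 - 3/(4 + k))
-60*y(2) + 80 = -180*(11 + 3*2)/(4 + 2) + 80 = -180*(11 + 6)/6 + 80 = -180*17/6 + 80 = -60*17/2 + 80 = -510 + 80 = -430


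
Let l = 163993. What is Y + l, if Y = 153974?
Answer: 317967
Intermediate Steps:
Y + l = 153974 + 163993 = 317967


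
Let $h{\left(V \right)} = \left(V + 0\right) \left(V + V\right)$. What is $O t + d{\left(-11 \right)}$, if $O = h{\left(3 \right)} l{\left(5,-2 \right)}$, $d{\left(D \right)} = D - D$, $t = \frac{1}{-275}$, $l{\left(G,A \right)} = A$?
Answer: $\frac{36}{275} \approx 0.13091$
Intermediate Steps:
$t = - \frac{1}{275} \approx -0.0036364$
$d{\left(D \right)} = 0$
$h{\left(V \right)} = 2 V^{2}$ ($h{\left(V \right)} = V 2 V = 2 V^{2}$)
$O = -36$ ($O = 2 \cdot 3^{2} \left(-2\right) = 2 \cdot 9 \left(-2\right) = 18 \left(-2\right) = -36$)
$O t + d{\left(-11 \right)} = \left(-36\right) \left(- \frac{1}{275}\right) + 0 = \frac{36}{275} + 0 = \frac{36}{275}$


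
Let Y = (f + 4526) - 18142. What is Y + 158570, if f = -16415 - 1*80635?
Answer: 47904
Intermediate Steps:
f = -97050 (f = -16415 - 80635 = -97050)
Y = -110666 (Y = (-97050 + 4526) - 18142 = -92524 - 18142 = -110666)
Y + 158570 = -110666 + 158570 = 47904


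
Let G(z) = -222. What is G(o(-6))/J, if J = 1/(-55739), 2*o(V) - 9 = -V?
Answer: 12374058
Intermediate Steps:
o(V) = 9/2 - V/2 (o(V) = 9/2 + (-V)/2 = 9/2 - V/2)
J = -1/55739 ≈ -1.7941e-5
G(o(-6))/J = -222/(-1/55739) = -222*(-55739) = 12374058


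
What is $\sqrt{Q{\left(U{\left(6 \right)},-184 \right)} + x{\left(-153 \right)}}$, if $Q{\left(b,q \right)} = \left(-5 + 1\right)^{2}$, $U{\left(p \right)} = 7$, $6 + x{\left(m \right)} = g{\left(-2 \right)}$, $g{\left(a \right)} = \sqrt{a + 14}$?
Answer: $\sqrt{10 + 2 \sqrt{3}} \approx 3.6693$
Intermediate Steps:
$g{\left(a \right)} = \sqrt{14 + a}$
$x{\left(m \right)} = -6 + 2 \sqrt{3}$ ($x{\left(m \right)} = -6 + \sqrt{14 - 2} = -6 + \sqrt{12} = -6 + 2 \sqrt{3}$)
$Q{\left(b,q \right)} = 16$ ($Q{\left(b,q \right)} = \left(-4\right)^{2} = 16$)
$\sqrt{Q{\left(U{\left(6 \right)},-184 \right)} + x{\left(-153 \right)}} = \sqrt{16 - \left(6 - 2 \sqrt{3}\right)} = \sqrt{10 + 2 \sqrt{3}}$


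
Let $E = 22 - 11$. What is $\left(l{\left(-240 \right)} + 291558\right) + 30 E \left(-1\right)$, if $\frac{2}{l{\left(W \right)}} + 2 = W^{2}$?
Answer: $\frac{8387075173}{28799} \approx 2.9123 \cdot 10^{5}$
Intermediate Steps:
$E = 11$
$l{\left(W \right)} = \frac{2}{-2 + W^{2}}$
$\left(l{\left(-240 \right)} + 291558\right) + 30 E \left(-1\right) = \left(\frac{2}{-2 + \left(-240\right)^{2}} + 291558\right) + 30 \cdot 11 \left(-1\right) = \left(\frac{2}{-2 + 57600} + 291558\right) + 330 \left(-1\right) = \left(\frac{2}{57598} + 291558\right) - 330 = \left(2 \cdot \frac{1}{57598} + 291558\right) - 330 = \left(\frac{1}{28799} + 291558\right) - 330 = \frac{8396578843}{28799} - 330 = \frac{8387075173}{28799}$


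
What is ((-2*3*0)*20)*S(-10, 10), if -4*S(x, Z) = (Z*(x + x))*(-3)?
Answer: 0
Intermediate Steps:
S(x, Z) = 3*Z*x/2 (S(x, Z) = -Z*(x + x)*(-3)/4 = -Z*(2*x)*(-3)/4 = -2*Z*x*(-3)/4 = -(-3)*Z*x/2 = 3*Z*x/2)
((-2*3*0)*20)*S(-10, 10) = ((-2*3*0)*20)*((3/2)*10*(-10)) = (-6*0*20)*(-150) = (0*20)*(-150) = 0*(-150) = 0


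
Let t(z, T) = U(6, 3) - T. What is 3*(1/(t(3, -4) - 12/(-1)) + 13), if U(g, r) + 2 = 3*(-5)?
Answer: 36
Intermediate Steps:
U(g, r) = -17 (U(g, r) = -2 + 3*(-5) = -2 - 15 = -17)
t(z, T) = -17 - T
3*(1/(t(3, -4) - 12/(-1)) + 13) = 3*(1/((-17 - 1*(-4)) - 12/(-1)) + 13) = 3*(1/((-17 + 4) - 12*(-1)) + 13) = 3*(1/(-13 + 12) + 13) = 3*(1/(-1) + 13) = 3*(-1 + 13) = 3*12 = 36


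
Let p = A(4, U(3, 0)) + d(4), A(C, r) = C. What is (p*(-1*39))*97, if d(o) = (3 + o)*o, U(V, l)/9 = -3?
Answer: -121056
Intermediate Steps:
U(V, l) = -27 (U(V, l) = 9*(-3) = -27)
d(o) = o*(3 + o)
p = 32 (p = 4 + 4*(3 + 4) = 4 + 4*7 = 4 + 28 = 32)
(p*(-1*39))*97 = (32*(-1*39))*97 = (32*(-39))*97 = -1248*97 = -121056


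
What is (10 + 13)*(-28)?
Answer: -644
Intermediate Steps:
(10 + 13)*(-28) = 23*(-28) = -644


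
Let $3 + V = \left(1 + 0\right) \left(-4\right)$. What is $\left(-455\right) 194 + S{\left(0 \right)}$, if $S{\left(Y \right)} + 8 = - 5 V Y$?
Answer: $-88278$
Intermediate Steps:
$V = -7$ ($V = -3 + \left(1 + 0\right) \left(-4\right) = -3 + 1 \left(-4\right) = -3 - 4 = -7$)
$S{\left(Y \right)} = -8 + 35 Y$ ($S{\left(Y \right)} = -8 + \left(-5\right) \left(-7\right) Y = -8 + 35 Y$)
$\left(-455\right) 194 + S{\left(0 \right)} = \left(-455\right) 194 + \left(-8 + 35 \cdot 0\right) = -88270 + \left(-8 + 0\right) = -88270 - 8 = -88278$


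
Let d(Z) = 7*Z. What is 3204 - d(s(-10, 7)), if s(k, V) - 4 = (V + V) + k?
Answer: 3148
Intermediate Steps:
s(k, V) = 4 + k + 2*V (s(k, V) = 4 + ((V + V) + k) = 4 + (2*V + k) = 4 + (k + 2*V) = 4 + k + 2*V)
3204 - d(s(-10, 7)) = 3204 - 7*(4 - 10 + 2*7) = 3204 - 7*(4 - 10 + 14) = 3204 - 7*8 = 3204 - 1*56 = 3204 - 56 = 3148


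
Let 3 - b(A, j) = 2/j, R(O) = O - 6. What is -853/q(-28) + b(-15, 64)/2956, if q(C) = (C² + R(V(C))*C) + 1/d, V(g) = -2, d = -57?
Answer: -4593699407/5434783360 ≈ -0.84524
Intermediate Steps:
R(O) = -6 + O
b(A, j) = 3 - 2/j
q(C) = -1/57 + C² - 8*C (q(C) = (C² + (-6 - 2)*C) + 1/(-57) = (C² - 8*C) - 1/57 = -1/57 + C² - 8*C)
-853/q(-28) + b(-15, 64)/2956 = -853/(-1/57 - 28*(-8 - 28)) + (3 - 2/64)/2956 = -853/(-1/57 - 28*(-36)) + (3 - 2*1/64)*(1/2956) = -853/(-1/57 + 1008) + (3 - 1/32)*(1/2956) = -853/57455/57 + (95/32)*(1/2956) = -853*57/57455 + 95/94592 = -48621/57455 + 95/94592 = -4593699407/5434783360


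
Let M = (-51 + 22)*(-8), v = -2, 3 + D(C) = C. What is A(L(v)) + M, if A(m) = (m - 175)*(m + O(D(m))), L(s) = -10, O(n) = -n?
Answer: -323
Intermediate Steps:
D(C) = -3 + C
M = 232 (M = -29*(-8) = 232)
A(m) = -525 + 3*m (A(m) = (m - 175)*(m - (-3 + m)) = (-175 + m)*(m + (3 - m)) = (-175 + m)*3 = -525 + 3*m)
A(L(v)) + M = (-525 + 3*(-10)) + 232 = (-525 - 30) + 232 = -555 + 232 = -323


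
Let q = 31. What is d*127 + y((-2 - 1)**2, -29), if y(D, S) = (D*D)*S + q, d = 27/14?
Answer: -29023/14 ≈ -2073.1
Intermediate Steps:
d = 27/14 (d = 27*(1/14) = 27/14 ≈ 1.9286)
y(D, S) = 31 + S*D**2 (y(D, S) = (D*D)*S + 31 = D**2*S + 31 = S*D**2 + 31 = 31 + S*D**2)
d*127 + y((-2 - 1)**2, -29) = (27/14)*127 + (31 - 29*(-2 - 1)**4) = 3429/14 + (31 - 29*((-3)**2)**2) = 3429/14 + (31 - 29*9**2) = 3429/14 + (31 - 29*81) = 3429/14 + (31 - 2349) = 3429/14 - 2318 = -29023/14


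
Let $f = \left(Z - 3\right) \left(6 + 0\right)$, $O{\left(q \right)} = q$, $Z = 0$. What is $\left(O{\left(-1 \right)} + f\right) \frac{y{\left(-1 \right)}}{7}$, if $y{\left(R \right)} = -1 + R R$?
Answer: $0$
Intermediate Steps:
$y{\left(R \right)} = -1 + R^{2}$
$f = -18$ ($f = \left(0 - 3\right) \left(6 + 0\right) = \left(-3\right) 6 = -18$)
$\left(O{\left(-1 \right)} + f\right) \frac{y{\left(-1 \right)}}{7} = \left(-1 - 18\right) \frac{-1 + \left(-1\right)^{2}}{7} = - 19 \left(-1 + 1\right) \frac{1}{7} = - 19 \cdot 0 \cdot \frac{1}{7} = \left(-19\right) 0 = 0$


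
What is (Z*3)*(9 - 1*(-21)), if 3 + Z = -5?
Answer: -720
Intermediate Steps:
Z = -8 (Z = -3 - 5 = -8)
(Z*3)*(9 - 1*(-21)) = (-8*3)*(9 - 1*(-21)) = -24*(9 + 21) = -24*30 = -720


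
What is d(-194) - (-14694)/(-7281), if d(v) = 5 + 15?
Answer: 43642/2427 ≈ 17.982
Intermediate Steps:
d(v) = 20
d(-194) - (-14694)/(-7281) = 20 - (-14694)/(-7281) = 20 - (-14694)*(-1)/7281 = 20 - 1*4898/2427 = 20 - 4898/2427 = 43642/2427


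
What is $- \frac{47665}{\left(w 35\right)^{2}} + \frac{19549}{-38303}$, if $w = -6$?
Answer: $- \frac{537564679}{337832460} \approx -1.5912$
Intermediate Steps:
$- \frac{47665}{\left(w 35\right)^{2}} + \frac{19549}{-38303} = - \frac{47665}{\left(\left(-6\right) 35\right)^{2}} + \frac{19549}{-38303} = - \frac{47665}{\left(-210\right)^{2}} + 19549 \left(- \frac{1}{38303}\right) = - \frac{47665}{44100} - \frac{19549}{38303} = \left(-47665\right) \frac{1}{44100} - \frac{19549}{38303} = - \frac{9533}{8820} - \frac{19549}{38303} = - \frac{537564679}{337832460}$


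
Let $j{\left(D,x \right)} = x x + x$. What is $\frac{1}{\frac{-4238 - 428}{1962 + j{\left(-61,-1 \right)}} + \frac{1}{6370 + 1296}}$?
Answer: $- \frac{7520346}{17883797} \approx -0.42051$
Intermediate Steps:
$j{\left(D,x \right)} = x + x^{2}$ ($j{\left(D,x \right)} = x^{2} + x = x + x^{2}$)
$\frac{1}{\frac{-4238 - 428}{1962 + j{\left(-61,-1 \right)}} + \frac{1}{6370 + 1296}} = \frac{1}{\frac{-4238 - 428}{1962 - \left(1 - 1\right)} + \frac{1}{6370 + 1296}} = \frac{1}{- \frac{4666}{1962 - 0} + \frac{1}{7666}} = \frac{1}{- \frac{4666}{1962 + 0} + \frac{1}{7666}} = \frac{1}{- \frac{4666}{1962} + \frac{1}{7666}} = \frac{1}{\left(-4666\right) \frac{1}{1962} + \frac{1}{7666}} = \frac{1}{- \frac{2333}{981} + \frac{1}{7666}} = \frac{1}{- \frac{17883797}{7520346}} = - \frac{7520346}{17883797}$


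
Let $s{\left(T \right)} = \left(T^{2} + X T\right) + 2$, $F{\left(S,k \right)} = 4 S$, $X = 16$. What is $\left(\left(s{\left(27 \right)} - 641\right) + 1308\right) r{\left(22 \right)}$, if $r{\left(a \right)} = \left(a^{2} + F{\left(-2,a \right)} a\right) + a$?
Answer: $603900$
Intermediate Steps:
$r{\left(a \right)} = a^{2} - 7 a$ ($r{\left(a \right)} = \left(a^{2} + 4 \left(-2\right) a\right) + a = \left(a^{2} - 8 a\right) + a = a^{2} - 7 a$)
$s{\left(T \right)} = 2 + T^{2} + 16 T$ ($s{\left(T \right)} = \left(T^{2} + 16 T\right) + 2 = 2 + T^{2} + 16 T$)
$\left(\left(s{\left(27 \right)} - 641\right) + 1308\right) r{\left(22 \right)} = \left(\left(\left(2 + 27^{2} + 16 \cdot 27\right) - 641\right) + 1308\right) 22 \left(-7 + 22\right) = \left(\left(\left(2 + 729 + 432\right) - 641\right) + 1308\right) 22 \cdot 15 = \left(\left(1163 - 641\right) + 1308\right) 330 = \left(522 + 1308\right) 330 = 1830 \cdot 330 = 603900$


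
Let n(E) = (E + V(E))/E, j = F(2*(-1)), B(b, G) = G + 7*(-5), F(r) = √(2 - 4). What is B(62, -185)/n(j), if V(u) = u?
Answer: -110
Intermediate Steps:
F(r) = I*√2 (F(r) = √(-2) = I*√2)
B(b, G) = -35 + G (B(b, G) = G - 35 = -35 + G)
j = I*√2 ≈ 1.4142*I
n(E) = 2 (n(E) = (E + E)/E = (2*E)/E = 2)
B(62, -185)/n(j) = (-35 - 185)/2 = -220*½ = -110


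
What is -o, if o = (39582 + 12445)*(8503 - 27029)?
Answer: 963852202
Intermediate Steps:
o = -963852202 (o = 52027*(-18526) = -963852202)
-o = -1*(-963852202) = 963852202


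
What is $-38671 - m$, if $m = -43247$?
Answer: $4576$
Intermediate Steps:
$-38671 - m = -38671 - -43247 = -38671 + 43247 = 4576$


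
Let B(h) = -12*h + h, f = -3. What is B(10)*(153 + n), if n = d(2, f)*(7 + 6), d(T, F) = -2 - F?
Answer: -18260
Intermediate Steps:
n = 13 (n = (-2 - 1*(-3))*(7 + 6) = (-2 + 3)*13 = 1*13 = 13)
B(h) = -11*h
B(10)*(153 + n) = (-11*10)*(153 + 13) = -110*166 = -18260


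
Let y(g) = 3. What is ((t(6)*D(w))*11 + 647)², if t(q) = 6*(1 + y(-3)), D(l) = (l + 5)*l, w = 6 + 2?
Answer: 789778609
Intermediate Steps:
w = 8
D(l) = l*(5 + l) (D(l) = (5 + l)*l = l*(5 + l))
t(q) = 24 (t(q) = 6*(1 + 3) = 6*4 = 24)
((t(6)*D(w))*11 + 647)² = ((24*(8*(5 + 8)))*11 + 647)² = ((24*(8*13))*11 + 647)² = ((24*104)*11 + 647)² = (2496*11 + 647)² = (27456 + 647)² = 28103² = 789778609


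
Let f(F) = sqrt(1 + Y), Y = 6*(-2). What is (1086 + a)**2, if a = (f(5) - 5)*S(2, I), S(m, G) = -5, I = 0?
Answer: 1234046 - 11110*I*sqrt(11) ≈ 1.234e+6 - 36848.0*I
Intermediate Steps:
Y = -12
f(F) = I*sqrt(11) (f(F) = sqrt(1 - 12) = sqrt(-11) = I*sqrt(11))
a = 25 - 5*I*sqrt(11) (a = (I*sqrt(11) - 5)*(-5) = (-5 + I*sqrt(11))*(-5) = 25 - 5*I*sqrt(11) ≈ 25.0 - 16.583*I)
(1086 + a)**2 = (1086 + (25 - 5*I*sqrt(11)))**2 = (1111 - 5*I*sqrt(11))**2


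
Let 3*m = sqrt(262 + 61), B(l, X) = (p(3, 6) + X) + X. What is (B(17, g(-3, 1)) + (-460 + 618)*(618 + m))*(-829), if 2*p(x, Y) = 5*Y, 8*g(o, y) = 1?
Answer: -323838073/4 - 130982*sqrt(323)/3 ≈ -8.1744e+7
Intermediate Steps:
g(o, y) = 1/8 (g(o, y) = (1/8)*1 = 1/8)
p(x, Y) = 5*Y/2 (p(x, Y) = (5*Y)/2 = 5*Y/2)
B(l, X) = 15 + 2*X (B(l, X) = ((5/2)*6 + X) + X = (15 + X) + X = 15 + 2*X)
m = sqrt(323)/3 (m = sqrt(262 + 61)/3 = sqrt(323)/3 ≈ 5.9907)
(B(17, g(-3, 1)) + (-460 + 618)*(618 + m))*(-829) = ((15 + 2*(1/8)) + (-460 + 618)*(618 + sqrt(323)/3))*(-829) = ((15 + 1/4) + 158*(618 + sqrt(323)/3))*(-829) = (61/4 + (97644 + 158*sqrt(323)/3))*(-829) = (390637/4 + 158*sqrt(323)/3)*(-829) = -323838073/4 - 130982*sqrt(323)/3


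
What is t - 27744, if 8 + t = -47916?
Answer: -75668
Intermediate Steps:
t = -47924 (t = -8 - 47916 = -47924)
t - 27744 = -47924 - 27744 = -75668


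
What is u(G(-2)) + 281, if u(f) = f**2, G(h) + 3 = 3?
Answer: 281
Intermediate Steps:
G(h) = 0 (G(h) = -3 + 3 = 0)
u(G(-2)) + 281 = 0**2 + 281 = 0 + 281 = 281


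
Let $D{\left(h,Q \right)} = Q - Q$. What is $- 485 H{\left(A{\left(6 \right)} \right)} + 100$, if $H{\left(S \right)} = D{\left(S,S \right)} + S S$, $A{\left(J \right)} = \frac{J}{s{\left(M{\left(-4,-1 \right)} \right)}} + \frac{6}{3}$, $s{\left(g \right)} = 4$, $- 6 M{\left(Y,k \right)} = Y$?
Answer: $- \frac{23365}{4} \approx -5841.3$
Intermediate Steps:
$M{\left(Y,k \right)} = - \frac{Y}{6}$
$D{\left(h,Q \right)} = 0$
$A{\left(J \right)} = 2 + \frac{J}{4}$ ($A{\left(J \right)} = \frac{J}{4} + \frac{6}{3} = J \frac{1}{4} + 6 \cdot \frac{1}{3} = \frac{J}{4} + 2 = 2 + \frac{J}{4}$)
$H{\left(S \right)} = S^{2}$ ($H{\left(S \right)} = 0 + S S = 0 + S^{2} = S^{2}$)
$- 485 H{\left(A{\left(6 \right)} \right)} + 100 = - 485 \left(2 + \frac{1}{4} \cdot 6\right)^{2} + 100 = - 485 \left(2 + \frac{3}{2}\right)^{2} + 100 = - 485 \left(\frac{7}{2}\right)^{2} + 100 = \left(-485\right) \frac{49}{4} + 100 = - \frac{23765}{4} + 100 = - \frac{23365}{4}$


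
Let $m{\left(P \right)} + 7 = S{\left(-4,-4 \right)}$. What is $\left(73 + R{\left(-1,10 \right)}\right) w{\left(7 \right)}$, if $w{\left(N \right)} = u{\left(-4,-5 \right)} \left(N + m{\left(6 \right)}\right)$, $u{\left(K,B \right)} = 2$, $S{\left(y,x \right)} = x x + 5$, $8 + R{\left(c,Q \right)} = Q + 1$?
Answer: $3192$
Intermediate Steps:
$R{\left(c,Q \right)} = -7 + Q$ ($R{\left(c,Q \right)} = -8 + \left(Q + 1\right) = -8 + \left(1 + Q\right) = -7 + Q$)
$S{\left(y,x \right)} = 5 + x^{2}$ ($S{\left(y,x \right)} = x^{2} + 5 = 5 + x^{2}$)
$m{\left(P \right)} = 14$ ($m{\left(P \right)} = -7 + \left(5 + \left(-4\right)^{2}\right) = -7 + \left(5 + 16\right) = -7 + 21 = 14$)
$w{\left(N \right)} = 28 + 2 N$ ($w{\left(N \right)} = 2 \left(N + 14\right) = 2 \left(14 + N\right) = 28 + 2 N$)
$\left(73 + R{\left(-1,10 \right)}\right) w{\left(7 \right)} = \left(73 + \left(-7 + 10\right)\right) \left(28 + 2 \cdot 7\right) = \left(73 + 3\right) \left(28 + 14\right) = 76 \cdot 42 = 3192$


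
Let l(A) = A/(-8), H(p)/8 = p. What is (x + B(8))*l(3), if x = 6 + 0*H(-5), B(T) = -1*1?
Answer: -15/8 ≈ -1.8750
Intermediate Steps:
H(p) = 8*p
B(T) = -1
l(A) = -A/8 (l(A) = A*(-⅛) = -A/8)
x = 6 (x = 6 + 0*(8*(-5)) = 6 + 0*(-40) = 6 + 0 = 6)
(x + B(8))*l(3) = (6 - 1)*(-⅛*3) = 5*(-3/8) = -15/8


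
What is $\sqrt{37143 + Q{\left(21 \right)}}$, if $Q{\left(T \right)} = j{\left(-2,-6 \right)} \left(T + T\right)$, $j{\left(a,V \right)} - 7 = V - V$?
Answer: $\sqrt{37437} \approx 193.49$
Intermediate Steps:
$j{\left(a,V \right)} = 7$ ($j{\left(a,V \right)} = 7 + \left(V - V\right) = 7 + 0 = 7$)
$Q{\left(T \right)} = 14 T$ ($Q{\left(T \right)} = 7 \left(T + T\right) = 7 \cdot 2 T = 14 T$)
$\sqrt{37143 + Q{\left(21 \right)}} = \sqrt{37143 + 14 \cdot 21} = \sqrt{37143 + 294} = \sqrt{37437}$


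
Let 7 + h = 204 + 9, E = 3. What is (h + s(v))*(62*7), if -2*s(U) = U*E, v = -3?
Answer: 91357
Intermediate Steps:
s(U) = -3*U/2 (s(U) = -U*3/2 = -3*U/2)
h = 206 (h = -7 + (204 + 9) = -7 + 213 = 206)
(h + s(v))*(62*7) = (206 - 3/2*(-3))*(62*7) = (206 + 9/2)*434 = (421/2)*434 = 91357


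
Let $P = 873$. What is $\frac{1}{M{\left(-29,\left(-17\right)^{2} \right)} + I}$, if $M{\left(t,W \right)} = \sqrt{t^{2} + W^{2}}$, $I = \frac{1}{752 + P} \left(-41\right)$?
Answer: $\frac{66625}{222768404569} + \frac{2640625 \sqrt{84362}}{222768404569} \approx 0.0034432$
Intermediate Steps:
$I = - \frac{41}{1625}$ ($I = \frac{1}{752 + 873} \left(-41\right) = \frac{1}{1625} \left(-41\right) = - \frac{41}{1625} \approx -0.025231$)
$M{\left(t,W \right)} = \sqrt{W^{2} + t^{2}}$
$\frac{1}{M{\left(-29,\left(-17\right)^{2} \right)} + I} = \frac{1}{\sqrt{\left(\left(-17\right)^{2}\right)^{2} + \left(-29\right)^{2}} - \frac{41}{1625}} = \frac{1}{\sqrt{289^{2} + 841} - \frac{41}{1625}} = \frac{1}{\sqrt{83521 + 841} - \frac{41}{1625}} = \frac{1}{\sqrt{84362} - \frac{41}{1625}} = \frac{1}{- \frac{41}{1625} + \sqrt{84362}}$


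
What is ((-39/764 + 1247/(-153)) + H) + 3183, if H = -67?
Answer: 363276797/116892 ≈ 3107.8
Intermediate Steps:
((-39/764 + 1247/(-153)) + H) + 3183 = ((-39/764 + 1247/(-153)) - 67) + 3183 = ((-39*1/764 + 1247*(-1/153)) - 67) + 3183 = ((-39/764 - 1247/153) - 67) + 3183 = (-958675/116892 - 67) + 3183 = -8790439/116892 + 3183 = 363276797/116892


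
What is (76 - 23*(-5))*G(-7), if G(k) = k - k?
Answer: 0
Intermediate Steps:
G(k) = 0
(76 - 23*(-5))*G(-7) = (76 - 23*(-5))*0 = (76 + 115)*0 = 191*0 = 0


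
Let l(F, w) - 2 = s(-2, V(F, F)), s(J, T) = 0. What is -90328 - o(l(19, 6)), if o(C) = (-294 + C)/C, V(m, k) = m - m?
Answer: -90182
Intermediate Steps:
V(m, k) = 0
l(F, w) = 2 (l(F, w) = 2 + 0 = 2)
o(C) = (-294 + C)/C
-90328 - o(l(19, 6)) = -90328 - (-294 + 2)/2 = -90328 - (-292)/2 = -90328 - 1*(-146) = -90328 + 146 = -90182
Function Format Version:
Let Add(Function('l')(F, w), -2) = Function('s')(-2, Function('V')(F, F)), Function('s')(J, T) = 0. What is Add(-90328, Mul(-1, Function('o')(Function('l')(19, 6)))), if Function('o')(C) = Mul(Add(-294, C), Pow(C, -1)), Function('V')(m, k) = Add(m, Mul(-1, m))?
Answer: -90182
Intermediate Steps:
Function('V')(m, k) = 0
Function('l')(F, w) = 2 (Function('l')(F, w) = Add(2, 0) = 2)
Function('o')(C) = Mul(Pow(C, -1), Add(-294, C))
Add(-90328, Mul(-1, Function('o')(Function('l')(19, 6)))) = Add(-90328, Mul(-1, Mul(Pow(2, -1), Add(-294, 2)))) = Add(-90328, Mul(-1, Mul(Rational(1, 2), -292))) = Add(-90328, Mul(-1, -146)) = Add(-90328, 146) = -90182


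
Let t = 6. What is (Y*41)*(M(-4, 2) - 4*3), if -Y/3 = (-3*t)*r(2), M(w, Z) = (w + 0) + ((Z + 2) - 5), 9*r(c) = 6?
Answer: -25092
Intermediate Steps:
r(c) = 2/3 (r(c) = (1/9)*6 = 2/3)
M(w, Z) = -3 + Z + w (M(w, Z) = w + ((2 + Z) - 5) = w + (-3 + Z) = -3 + Z + w)
Y = 36 (Y = -3*(-3*6)*2/3 = -(-54)*2/3 = -3*(-12) = 36)
(Y*41)*(M(-4, 2) - 4*3) = (36*41)*((-3 + 2 - 4) - 4*3) = 1476*(-5 - 12) = 1476*(-17) = -25092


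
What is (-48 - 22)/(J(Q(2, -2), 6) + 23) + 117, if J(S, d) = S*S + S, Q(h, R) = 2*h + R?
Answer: 3323/29 ≈ 114.59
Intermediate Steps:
Q(h, R) = R + 2*h
J(S, d) = S + S² (J(S, d) = S² + S = S + S²)
(-48 - 22)/(J(Q(2, -2), 6) + 23) + 117 = (-48 - 22)/((-2 + 2*2)*(1 + (-2 + 2*2)) + 23) + 117 = -70/((-2 + 4)*(1 + (-2 + 4)) + 23) + 117 = -70/(2*(1 + 2) + 23) + 117 = -70/(2*3 + 23) + 117 = -70/(6 + 23) + 117 = -70/29 + 117 = 3323/29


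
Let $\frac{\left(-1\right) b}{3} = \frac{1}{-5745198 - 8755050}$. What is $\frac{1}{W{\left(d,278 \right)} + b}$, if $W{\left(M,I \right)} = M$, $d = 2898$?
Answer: $\frac{4833416}{14007239569} \approx 0.00034507$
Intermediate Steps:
$b = \frac{1}{4833416}$ ($b = - \frac{3}{-5745198 - 8755050} = - \frac{3}{-14500248} = \left(-3\right) \left(- \frac{1}{14500248}\right) = \frac{1}{4833416} \approx 2.0689 \cdot 10^{-7}$)
$\frac{1}{W{\left(d,278 \right)} + b} = \frac{1}{2898 + \frac{1}{4833416}} = \frac{1}{\frac{14007239569}{4833416}} = \frac{4833416}{14007239569}$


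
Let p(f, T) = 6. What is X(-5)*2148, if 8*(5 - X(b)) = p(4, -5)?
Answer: 9129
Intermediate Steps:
X(b) = 17/4 (X(b) = 5 - ⅛*6 = 5 - ¾ = 17/4)
X(-5)*2148 = (17/4)*2148 = 9129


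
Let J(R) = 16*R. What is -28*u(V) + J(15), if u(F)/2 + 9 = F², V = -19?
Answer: -19472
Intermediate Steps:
u(F) = -18 + 2*F²
-28*u(V) + J(15) = -28*(-18 + 2*(-19)²) + 16*15 = -28*(-18 + 2*361) + 240 = -28*(-18 + 722) + 240 = -28*704 + 240 = -19712 + 240 = -19472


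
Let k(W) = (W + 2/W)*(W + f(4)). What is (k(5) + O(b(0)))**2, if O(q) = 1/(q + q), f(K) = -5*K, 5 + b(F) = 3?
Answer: 105625/16 ≈ 6601.6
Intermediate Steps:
b(F) = -2 (b(F) = -5 + 3 = -2)
O(q) = 1/(2*q)
k(W) = (-20 + W)*(W + 2/W) (k(W) = (W + 2/W)*(W - 5*4) = (W + 2/W)*(W - 20) = (W + 2/W)*(-20 + W) = (-20 + W)*(W + 2/W))
(k(5) + O(b(0)))**2 = ((2 + 5**2 - 40/5 - 20*5) + (1/2)/(-2))**2 = ((2 + 25 - 40*1/5 - 100) + (1/2)*(-1/2))**2 = ((2 + 25 - 8 - 100) - 1/4)**2 = (-81 - 1/4)**2 = (-325/4)**2 = 105625/16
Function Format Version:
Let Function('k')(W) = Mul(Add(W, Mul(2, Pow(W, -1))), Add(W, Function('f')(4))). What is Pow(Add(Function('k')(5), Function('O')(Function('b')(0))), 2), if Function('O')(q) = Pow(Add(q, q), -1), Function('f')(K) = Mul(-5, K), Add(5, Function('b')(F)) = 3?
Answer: Rational(105625, 16) ≈ 6601.6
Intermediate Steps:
Function('b')(F) = -2 (Function('b')(F) = Add(-5, 3) = -2)
Function('O')(q) = Mul(Rational(1, 2), Pow(q, -1)) (Function('O')(q) = Pow(Mul(2, q), -1) = Mul(Rational(1, 2), Pow(q, -1)))
Function('k')(W) = Mul(Add(-20, W), Add(W, Mul(2, Pow(W, -1)))) (Function('k')(W) = Mul(Add(W, Mul(2, Pow(W, -1))), Add(W, Mul(-5, 4))) = Mul(Add(W, Mul(2, Pow(W, -1))), Add(W, -20)) = Mul(Add(W, Mul(2, Pow(W, -1))), Add(-20, W)) = Mul(Add(-20, W), Add(W, Mul(2, Pow(W, -1)))))
Pow(Add(Function('k')(5), Function('O')(Function('b')(0))), 2) = Pow(Add(Add(2, Pow(5, 2), Mul(-40, Pow(5, -1)), Mul(-20, 5)), Mul(Rational(1, 2), Pow(-2, -1))), 2) = Pow(Add(Add(2, 25, Mul(-40, Rational(1, 5)), -100), Mul(Rational(1, 2), Rational(-1, 2))), 2) = Pow(Add(Add(2, 25, -8, -100), Rational(-1, 4)), 2) = Pow(Add(-81, Rational(-1, 4)), 2) = Pow(Rational(-325, 4), 2) = Rational(105625, 16)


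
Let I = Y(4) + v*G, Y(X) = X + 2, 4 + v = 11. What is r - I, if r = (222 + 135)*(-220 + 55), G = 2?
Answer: -58925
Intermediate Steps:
v = 7 (v = -4 + 11 = 7)
Y(X) = 2 + X
r = -58905 (r = 357*(-165) = -58905)
I = 20 (I = (2 + 4) + 7*2 = 6 + 14 = 20)
r - I = -58905 - 1*20 = -58905 - 20 = -58925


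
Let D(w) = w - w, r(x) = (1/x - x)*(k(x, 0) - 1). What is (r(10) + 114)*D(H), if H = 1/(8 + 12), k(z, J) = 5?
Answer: 0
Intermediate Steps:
H = 1/20 ≈ 0.050000
r(x) = -4*x + 4/x (r(x) = (1/x - x)*(5 - 1) = (1/x - x)*4 = -4*x + 4/x)
D(w) = 0
(r(10) + 114)*D(H) = ((-4*10 + 4/10) + 114)*0 = ((-40 + 4*(1/10)) + 114)*0 = ((-40 + 2/5) + 114)*0 = (-198/5 + 114)*0 = (372/5)*0 = 0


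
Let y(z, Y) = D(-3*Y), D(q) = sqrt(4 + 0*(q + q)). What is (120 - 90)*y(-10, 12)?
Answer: 60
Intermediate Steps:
D(q) = 2 (D(q) = sqrt(4 + 0*(2*q)) = sqrt(4 + 0) = sqrt(4) = 2)
y(z, Y) = 2
(120 - 90)*y(-10, 12) = (120 - 90)*2 = 30*2 = 60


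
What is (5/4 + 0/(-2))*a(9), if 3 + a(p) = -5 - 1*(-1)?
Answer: -35/4 ≈ -8.7500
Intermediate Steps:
a(p) = -7 (a(p) = -3 + (-5 - 1*(-1)) = -3 + (-5 + 1) = -3 - 4 = -7)
(5/4 + 0/(-2))*a(9) = (5/4 + 0/(-2))*(-7) = (5*(¼) + 0*(-½))*(-7) = (5/4 + 0)*(-7) = (5/4)*(-7) = -35/4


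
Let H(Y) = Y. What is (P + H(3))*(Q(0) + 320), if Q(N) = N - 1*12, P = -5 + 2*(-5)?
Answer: -3696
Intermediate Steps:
P = -15 (P = -5 - 10 = -15)
Q(N) = -12 + N (Q(N) = N - 12 = -12 + N)
(P + H(3))*(Q(0) + 320) = (-15 + 3)*((-12 + 0) + 320) = -12*(-12 + 320) = -12*308 = -3696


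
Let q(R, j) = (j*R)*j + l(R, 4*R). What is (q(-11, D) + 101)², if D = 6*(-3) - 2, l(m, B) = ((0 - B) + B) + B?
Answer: 18861649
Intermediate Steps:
l(m, B) = B (l(m, B) = (-B + B) + B = 0 + B = B)
D = -20 (D = -18 - 2 = -20)
q(R, j) = 4*R + R*j² (q(R, j) = (j*R)*j + 4*R = (R*j)*j + 4*R = R*j² + 4*R = 4*R + R*j²)
(q(-11, D) + 101)² = (-11*(4 + (-20)²) + 101)² = (-11*(4 + 400) + 101)² = (-11*404 + 101)² = (-4444 + 101)² = (-4343)² = 18861649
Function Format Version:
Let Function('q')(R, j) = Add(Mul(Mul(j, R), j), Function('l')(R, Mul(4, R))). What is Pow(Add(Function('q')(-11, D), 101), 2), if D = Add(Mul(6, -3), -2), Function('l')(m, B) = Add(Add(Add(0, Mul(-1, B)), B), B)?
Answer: 18861649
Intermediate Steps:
Function('l')(m, B) = B (Function('l')(m, B) = Add(Add(Mul(-1, B), B), B) = Add(0, B) = B)
D = -20 (D = Add(-18, -2) = -20)
Function('q')(R, j) = Add(Mul(4, R), Mul(R, Pow(j, 2))) (Function('q')(R, j) = Add(Mul(Mul(j, R), j), Mul(4, R)) = Add(Mul(Mul(R, j), j), Mul(4, R)) = Add(Mul(R, Pow(j, 2)), Mul(4, R)) = Add(Mul(4, R), Mul(R, Pow(j, 2))))
Pow(Add(Function('q')(-11, D), 101), 2) = Pow(Add(Mul(-11, Add(4, Pow(-20, 2))), 101), 2) = Pow(Add(Mul(-11, Add(4, 400)), 101), 2) = Pow(Add(Mul(-11, 404), 101), 2) = Pow(Add(-4444, 101), 2) = Pow(-4343, 2) = 18861649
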